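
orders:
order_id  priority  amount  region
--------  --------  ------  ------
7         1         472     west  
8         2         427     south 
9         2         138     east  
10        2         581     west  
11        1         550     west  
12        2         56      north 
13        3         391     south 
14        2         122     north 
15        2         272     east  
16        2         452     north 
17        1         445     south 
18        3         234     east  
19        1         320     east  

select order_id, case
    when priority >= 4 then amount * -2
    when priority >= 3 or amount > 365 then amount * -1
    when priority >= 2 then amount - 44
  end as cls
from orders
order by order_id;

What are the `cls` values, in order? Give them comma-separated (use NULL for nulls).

-472, -427, 94, -581, -550, 12, -391, 78, 228, -452, -445, -234, NULL

order_id=7: priority >= 3 or amount > 365 → -472
order_id=8: priority >= 3 or amount > 365 → -427
order_id=9: priority >= 2 → 94
order_id=10: priority >= 3 or amount > 365 → -581
order_id=11: priority >= 3 or amount > 365 → -550
order_id=12: priority >= 2 → 12
order_id=13: priority >= 3 or amount > 365 → -391
order_id=14: priority >= 2 → 78
order_id=15: priority >= 2 → 228
order_id=16: priority >= 3 or amount > 365 → -452
order_id=17: priority >= 3 or amount > 365 → -445
order_id=18: priority >= 3 or amount > 365 → -234
order_id=19: (no match → NULL) → NULL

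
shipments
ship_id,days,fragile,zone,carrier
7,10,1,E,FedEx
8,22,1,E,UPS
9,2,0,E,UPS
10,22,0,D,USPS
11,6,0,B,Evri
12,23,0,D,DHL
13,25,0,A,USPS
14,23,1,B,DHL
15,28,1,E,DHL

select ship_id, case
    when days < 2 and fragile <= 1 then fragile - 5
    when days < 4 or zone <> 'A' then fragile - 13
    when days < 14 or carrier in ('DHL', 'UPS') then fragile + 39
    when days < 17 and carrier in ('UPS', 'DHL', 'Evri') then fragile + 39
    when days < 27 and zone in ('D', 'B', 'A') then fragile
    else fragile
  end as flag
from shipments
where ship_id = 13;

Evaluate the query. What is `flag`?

ship_id = 13: days=25, fragile=0, zone=A, carrier=USPS.
days < 2 and fragile <= 1 → false
days < 4 or zone <> 'A' → false
days < 14 or carrier in ('DHL', 'UPS') → false
days < 17 and carrier in ('UPS', 'DHL', 'Evri') → false
days < 27 and zone in ('D', 'B', 'A') → true → 0

0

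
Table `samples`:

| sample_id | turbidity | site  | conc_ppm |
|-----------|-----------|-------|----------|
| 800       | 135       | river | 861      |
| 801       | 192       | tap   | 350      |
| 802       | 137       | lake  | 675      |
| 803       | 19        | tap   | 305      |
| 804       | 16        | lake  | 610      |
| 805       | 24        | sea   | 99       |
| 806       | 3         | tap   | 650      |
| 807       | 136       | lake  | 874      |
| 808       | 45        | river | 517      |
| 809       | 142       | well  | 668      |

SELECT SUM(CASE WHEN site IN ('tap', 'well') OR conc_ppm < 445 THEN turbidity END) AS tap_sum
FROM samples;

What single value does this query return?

sample_id=800: ✗
sample_id=801: ✓ → 192
sample_id=802: ✗
sample_id=803: ✓ → 19
sample_id=804: ✗
sample_id=805: ✓ → 24
sample_id=806: ✓ → 3
sample_id=807: ✗
sample_id=808: ✗
sample_id=809: ✓ → 142
tap_sum = 192 + 19 + 24 + 3 + 142 = 380

380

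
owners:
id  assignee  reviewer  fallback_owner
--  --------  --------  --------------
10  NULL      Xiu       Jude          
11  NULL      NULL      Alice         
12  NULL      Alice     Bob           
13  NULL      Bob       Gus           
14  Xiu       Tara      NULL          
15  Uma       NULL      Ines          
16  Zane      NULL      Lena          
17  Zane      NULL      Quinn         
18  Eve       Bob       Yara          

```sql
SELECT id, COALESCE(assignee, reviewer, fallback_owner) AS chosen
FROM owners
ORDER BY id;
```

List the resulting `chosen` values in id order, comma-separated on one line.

Xiu, Alice, Alice, Bob, Xiu, Uma, Zane, Zane, Eve

id=10: assignee=NULL, reviewer=Xiu → Xiu
id=11: assignee=NULL, reviewer=NULL, fallback_owner=Alice → Alice
id=12: assignee=NULL, reviewer=Alice → Alice
id=13: assignee=NULL, reviewer=Bob → Bob
id=14: assignee=Xiu → Xiu
id=15: assignee=Uma → Uma
id=16: assignee=Zane → Zane
id=17: assignee=Zane → Zane
id=18: assignee=Eve → Eve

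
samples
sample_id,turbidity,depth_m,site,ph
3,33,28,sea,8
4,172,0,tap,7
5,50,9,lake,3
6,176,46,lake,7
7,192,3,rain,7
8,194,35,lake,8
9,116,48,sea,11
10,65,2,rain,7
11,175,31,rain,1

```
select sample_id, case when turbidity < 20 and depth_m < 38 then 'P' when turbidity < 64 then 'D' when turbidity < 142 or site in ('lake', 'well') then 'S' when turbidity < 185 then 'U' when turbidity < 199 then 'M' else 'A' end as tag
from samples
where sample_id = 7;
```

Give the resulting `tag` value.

M

sample_id = 7: turbidity=192, depth_m=3, site=rain, ph=7.
turbidity < 20 and depth_m < 38 → false
turbidity < 64 → false
turbidity < 142 or site in ('lake', 'well') → false
turbidity < 185 → false
turbidity < 199 → true → M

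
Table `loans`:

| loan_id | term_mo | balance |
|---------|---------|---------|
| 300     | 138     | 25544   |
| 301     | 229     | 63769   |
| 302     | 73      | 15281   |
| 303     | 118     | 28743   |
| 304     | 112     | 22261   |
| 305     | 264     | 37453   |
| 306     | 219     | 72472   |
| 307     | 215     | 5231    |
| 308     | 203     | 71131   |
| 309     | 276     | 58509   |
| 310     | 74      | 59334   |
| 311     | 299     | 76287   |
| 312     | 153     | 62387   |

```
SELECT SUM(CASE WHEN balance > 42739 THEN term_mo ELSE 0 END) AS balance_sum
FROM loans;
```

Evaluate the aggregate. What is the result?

1453

loan_id=300: ✗
loan_id=301: ✓ → 229
loan_id=302: ✗
loan_id=303: ✗
loan_id=304: ✗
loan_id=305: ✗
loan_id=306: ✓ → 219
loan_id=307: ✗
loan_id=308: ✓ → 203
loan_id=309: ✓ → 276
loan_id=310: ✓ → 74
loan_id=311: ✓ → 299
loan_id=312: ✓ → 153
balance_sum = 229 + 219 + 203 + 276 + 74 + 299 + 153 = 1453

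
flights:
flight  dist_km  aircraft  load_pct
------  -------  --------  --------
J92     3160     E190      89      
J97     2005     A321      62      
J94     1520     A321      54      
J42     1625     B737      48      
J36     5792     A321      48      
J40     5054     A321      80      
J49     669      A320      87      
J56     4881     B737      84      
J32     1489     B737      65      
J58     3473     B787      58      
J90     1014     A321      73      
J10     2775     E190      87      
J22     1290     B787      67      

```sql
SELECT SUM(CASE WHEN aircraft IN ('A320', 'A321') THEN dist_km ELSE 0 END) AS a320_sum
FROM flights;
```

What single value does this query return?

16054

flight=J92: ✗
flight=J97: ✓ → 2005
flight=J94: ✓ → 1520
flight=J42: ✗
flight=J36: ✓ → 5792
flight=J40: ✓ → 5054
flight=J49: ✓ → 669
flight=J56: ✗
flight=J32: ✗
flight=J58: ✗
flight=J90: ✓ → 1014
flight=J10: ✗
flight=J22: ✗
a320_sum = 2005 + 1520 + 5792 + 5054 + 669 + 1014 = 16054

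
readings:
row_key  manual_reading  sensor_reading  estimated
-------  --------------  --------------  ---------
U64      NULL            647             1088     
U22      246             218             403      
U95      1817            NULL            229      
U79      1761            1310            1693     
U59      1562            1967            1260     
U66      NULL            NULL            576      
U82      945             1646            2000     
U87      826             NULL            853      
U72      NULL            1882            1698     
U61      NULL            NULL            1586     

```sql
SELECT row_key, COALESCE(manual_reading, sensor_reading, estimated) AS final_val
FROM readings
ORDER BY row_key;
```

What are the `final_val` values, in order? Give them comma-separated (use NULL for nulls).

row_key=U22: manual_reading=246 → 246
row_key=U59: manual_reading=1562 → 1562
row_key=U61: manual_reading=NULL, sensor_reading=NULL, estimated=1586 → 1586
row_key=U64: manual_reading=NULL, sensor_reading=647 → 647
row_key=U66: manual_reading=NULL, sensor_reading=NULL, estimated=576 → 576
row_key=U72: manual_reading=NULL, sensor_reading=1882 → 1882
row_key=U79: manual_reading=1761 → 1761
row_key=U82: manual_reading=945 → 945
row_key=U87: manual_reading=826 → 826
row_key=U95: manual_reading=1817 → 1817

246, 1562, 1586, 647, 576, 1882, 1761, 945, 826, 1817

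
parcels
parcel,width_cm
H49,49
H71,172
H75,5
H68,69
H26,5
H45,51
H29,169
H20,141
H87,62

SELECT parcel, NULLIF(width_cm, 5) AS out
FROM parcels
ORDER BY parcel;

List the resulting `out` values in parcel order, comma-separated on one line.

parcel=H20: width_cm=141 vs 5: differ → 141
parcel=H26: width_cm=5 vs 5: equal → NULL
parcel=H29: width_cm=169 vs 5: differ → 169
parcel=H45: width_cm=51 vs 5: differ → 51
parcel=H49: width_cm=49 vs 5: differ → 49
parcel=H68: width_cm=69 vs 5: differ → 69
parcel=H71: width_cm=172 vs 5: differ → 172
parcel=H75: width_cm=5 vs 5: equal → NULL
parcel=H87: width_cm=62 vs 5: differ → 62

141, NULL, 169, 51, 49, 69, 172, NULL, 62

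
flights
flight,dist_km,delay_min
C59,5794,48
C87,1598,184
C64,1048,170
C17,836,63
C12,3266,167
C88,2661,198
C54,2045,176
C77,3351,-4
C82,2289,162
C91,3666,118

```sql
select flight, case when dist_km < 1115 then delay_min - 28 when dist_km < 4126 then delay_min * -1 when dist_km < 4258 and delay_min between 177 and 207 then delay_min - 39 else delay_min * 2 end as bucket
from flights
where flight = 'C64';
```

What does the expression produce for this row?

142

flight = C64: dist_km=1048, delay_min=170.
dist_km < 1115 → true → 142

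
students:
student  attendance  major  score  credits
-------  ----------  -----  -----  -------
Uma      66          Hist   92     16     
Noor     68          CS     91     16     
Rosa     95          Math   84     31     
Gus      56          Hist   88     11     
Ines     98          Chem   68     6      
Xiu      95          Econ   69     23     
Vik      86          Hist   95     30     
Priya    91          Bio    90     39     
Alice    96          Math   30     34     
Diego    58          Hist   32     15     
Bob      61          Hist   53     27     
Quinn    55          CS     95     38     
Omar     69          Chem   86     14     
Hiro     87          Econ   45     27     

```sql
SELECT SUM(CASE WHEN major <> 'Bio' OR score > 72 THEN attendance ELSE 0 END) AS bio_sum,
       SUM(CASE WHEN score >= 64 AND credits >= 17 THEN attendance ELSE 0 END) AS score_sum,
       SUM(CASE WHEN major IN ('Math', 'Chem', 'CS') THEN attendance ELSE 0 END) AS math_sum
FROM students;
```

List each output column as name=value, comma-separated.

[bio_sum: major <> 'Bio' OR score > 72]
student=Uma: ✓ → 66
student=Noor: ✓ → 68
student=Rosa: ✓ → 95
student=Gus: ✓ → 56
student=Ines: ✓ → 98
student=Xiu: ✓ → 95
student=Vik: ✓ → 86
student=Priya: ✓ → 91
student=Alice: ✓ → 96
student=Diego: ✓ → 58
student=Bob: ✓ → 61
student=Quinn: ✓ → 55
student=Omar: ✓ → 69
student=Hiro: ✓ → 87
bio_sum = 66 + 68 + 95 + 56 + 98 + 95 + 86 + 91 + 96 + 58 + 61 + 55 + 69 + 87 = 1081
—
[score_sum: score >= 64 AND credits >= 17]
student=Uma: ✗
student=Noor: ✗
student=Rosa: ✓ → 95
student=Gus: ✗
student=Ines: ✗
student=Xiu: ✓ → 95
student=Vik: ✓ → 86
student=Priya: ✓ → 91
student=Alice: ✗
student=Diego: ✗
student=Bob: ✗
student=Quinn: ✓ → 55
student=Omar: ✗
student=Hiro: ✗
score_sum = 95 + 95 + 86 + 91 + 55 = 422
—
[math_sum: major IN ('Math', 'Chem', 'CS')]
student=Uma: ✗
student=Noor: ✓ → 68
student=Rosa: ✓ → 95
student=Gus: ✗
student=Ines: ✓ → 98
student=Xiu: ✗
student=Vik: ✗
student=Priya: ✗
student=Alice: ✓ → 96
student=Diego: ✗
student=Bob: ✗
student=Quinn: ✓ → 55
student=Omar: ✓ → 69
student=Hiro: ✗
math_sum = 68 + 95 + 98 + 96 + 55 + 69 = 481

bio_sum=1081, score_sum=422, math_sum=481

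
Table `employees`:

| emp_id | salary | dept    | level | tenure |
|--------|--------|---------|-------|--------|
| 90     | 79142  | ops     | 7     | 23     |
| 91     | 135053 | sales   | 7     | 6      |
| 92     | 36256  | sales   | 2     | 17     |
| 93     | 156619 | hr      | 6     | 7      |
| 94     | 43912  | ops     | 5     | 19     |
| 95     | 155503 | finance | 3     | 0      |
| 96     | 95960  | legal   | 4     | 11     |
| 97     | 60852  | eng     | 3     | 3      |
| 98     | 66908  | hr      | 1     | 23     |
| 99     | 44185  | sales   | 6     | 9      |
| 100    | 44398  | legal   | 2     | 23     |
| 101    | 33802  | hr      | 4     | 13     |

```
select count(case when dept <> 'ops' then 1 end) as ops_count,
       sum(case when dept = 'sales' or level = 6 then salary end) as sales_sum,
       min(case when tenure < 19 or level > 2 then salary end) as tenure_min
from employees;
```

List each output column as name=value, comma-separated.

ops_count=10, sales_sum=372113, tenure_min=33802

[ops_count: dept <> 'ops']
emp_id=90: ✗
emp_id=91: ✓ → 1
emp_id=92: ✓ → 1
emp_id=93: ✓ → 1
emp_id=94: ✗
emp_id=95: ✓ → 1
emp_id=96: ✓ → 1
emp_id=97: ✓ → 1
emp_id=98: ✓ → 1
emp_id=99: ✓ → 1
emp_id=100: ✓ → 1
emp_id=101: ✓ → 1
ops_count = COUNT(1, 1, 1, 1, 1, 1, 1, 1, 1, 1) = 10
—
[sales_sum: dept = 'sales' or level = 6]
emp_id=90: ✗
emp_id=91: ✓ → 135053
emp_id=92: ✓ → 36256
emp_id=93: ✓ → 156619
emp_id=94: ✗
emp_id=95: ✗
emp_id=96: ✗
emp_id=97: ✗
emp_id=98: ✗
emp_id=99: ✓ → 44185
emp_id=100: ✗
emp_id=101: ✗
sales_sum = 135053 + 36256 + 156619 + 44185 = 372113
—
[tenure_min: tenure < 19 or level > 2]
emp_id=90: ✓ → 79142
emp_id=91: ✓ → 135053
emp_id=92: ✓ → 36256
emp_id=93: ✓ → 156619
emp_id=94: ✓ → 43912
emp_id=95: ✓ → 155503
emp_id=96: ✓ → 95960
emp_id=97: ✓ → 60852
emp_id=98: ✗
emp_id=99: ✓ → 44185
emp_id=100: ✗
emp_id=101: ✓ → 33802
tenure_min = MIN(79142, 135053, 36256, 156619, 43912, 155503, 95960, 60852, 44185, 33802) = 33802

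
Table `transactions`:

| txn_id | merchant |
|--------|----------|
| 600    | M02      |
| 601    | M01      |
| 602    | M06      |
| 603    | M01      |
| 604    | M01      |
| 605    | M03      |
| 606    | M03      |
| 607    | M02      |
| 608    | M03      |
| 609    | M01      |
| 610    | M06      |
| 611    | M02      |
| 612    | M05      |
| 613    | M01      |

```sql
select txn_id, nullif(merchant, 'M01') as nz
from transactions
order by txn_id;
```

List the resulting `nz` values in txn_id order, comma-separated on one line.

M02, NULL, M06, NULL, NULL, M03, M03, M02, M03, NULL, M06, M02, M05, NULL

txn_id=600: merchant=M02 vs M01: differ → M02
txn_id=601: merchant=M01 vs M01: equal → NULL
txn_id=602: merchant=M06 vs M01: differ → M06
txn_id=603: merchant=M01 vs M01: equal → NULL
txn_id=604: merchant=M01 vs M01: equal → NULL
txn_id=605: merchant=M03 vs M01: differ → M03
txn_id=606: merchant=M03 vs M01: differ → M03
txn_id=607: merchant=M02 vs M01: differ → M02
txn_id=608: merchant=M03 vs M01: differ → M03
txn_id=609: merchant=M01 vs M01: equal → NULL
txn_id=610: merchant=M06 vs M01: differ → M06
txn_id=611: merchant=M02 vs M01: differ → M02
txn_id=612: merchant=M05 vs M01: differ → M05
txn_id=613: merchant=M01 vs M01: equal → NULL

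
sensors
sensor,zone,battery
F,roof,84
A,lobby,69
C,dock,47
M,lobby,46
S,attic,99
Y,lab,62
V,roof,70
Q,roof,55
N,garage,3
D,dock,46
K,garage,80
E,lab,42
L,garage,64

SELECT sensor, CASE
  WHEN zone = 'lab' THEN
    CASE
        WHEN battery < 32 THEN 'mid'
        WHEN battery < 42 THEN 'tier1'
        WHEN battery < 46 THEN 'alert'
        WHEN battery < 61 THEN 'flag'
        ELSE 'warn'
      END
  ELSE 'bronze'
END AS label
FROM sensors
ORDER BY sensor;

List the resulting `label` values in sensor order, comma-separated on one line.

sensor=A: zone='lobby' → outer ELSE → bronze
sensor=C: zone='dock' → outer ELSE → bronze
sensor=D: zone='dock' → outer ELSE → bronze
sensor=E: zone='lab' → inner[battery < 46] → alert
sensor=F: zone='roof' → outer ELSE → bronze
sensor=K: zone='garage' → outer ELSE → bronze
sensor=L: zone='garage' → outer ELSE → bronze
sensor=M: zone='lobby' → outer ELSE → bronze
sensor=N: zone='garage' → outer ELSE → bronze
sensor=Q: zone='roof' → outer ELSE → bronze
sensor=S: zone='attic' → outer ELSE → bronze
sensor=V: zone='roof' → outer ELSE → bronze
sensor=Y: zone='lab' → inner[ELSE] → warn

bronze, bronze, bronze, alert, bronze, bronze, bronze, bronze, bronze, bronze, bronze, bronze, warn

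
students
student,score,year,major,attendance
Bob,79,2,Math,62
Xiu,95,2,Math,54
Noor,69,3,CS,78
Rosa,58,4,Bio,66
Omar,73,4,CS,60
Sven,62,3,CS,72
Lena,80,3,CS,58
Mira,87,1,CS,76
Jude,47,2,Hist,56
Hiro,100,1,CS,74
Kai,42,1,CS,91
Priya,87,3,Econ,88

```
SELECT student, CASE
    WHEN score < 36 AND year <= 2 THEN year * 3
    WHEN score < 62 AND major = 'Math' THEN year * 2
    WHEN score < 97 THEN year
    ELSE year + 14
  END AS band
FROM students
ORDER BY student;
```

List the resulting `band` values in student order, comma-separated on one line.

2, 15, 2, 1, 3, 1, 3, 4, 3, 4, 3, 2

student=Bob: score < 97 → 2
student=Hiro: ELSE → 15
student=Jude: score < 97 → 2
student=Kai: score < 97 → 1
student=Lena: score < 97 → 3
student=Mira: score < 97 → 1
student=Noor: score < 97 → 3
student=Omar: score < 97 → 4
student=Priya: score < 97 → 3
student=Rosa: score < 97 → 4
student=Sven: score < 97 → 3
student=Xiu: score < 97 → 2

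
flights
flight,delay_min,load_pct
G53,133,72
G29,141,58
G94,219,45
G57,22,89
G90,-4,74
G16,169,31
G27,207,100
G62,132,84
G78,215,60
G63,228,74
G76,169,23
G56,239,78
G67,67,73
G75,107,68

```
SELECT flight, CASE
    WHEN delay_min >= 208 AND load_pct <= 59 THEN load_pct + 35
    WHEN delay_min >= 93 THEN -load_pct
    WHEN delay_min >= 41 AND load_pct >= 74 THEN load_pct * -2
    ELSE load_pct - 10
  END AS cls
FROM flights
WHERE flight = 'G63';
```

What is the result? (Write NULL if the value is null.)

-74

flight = G63: delay_min=228, load_pct=74.
delay_min >= 208 AND load_pct <= 59 → false
delay_min >= 93 → true → -74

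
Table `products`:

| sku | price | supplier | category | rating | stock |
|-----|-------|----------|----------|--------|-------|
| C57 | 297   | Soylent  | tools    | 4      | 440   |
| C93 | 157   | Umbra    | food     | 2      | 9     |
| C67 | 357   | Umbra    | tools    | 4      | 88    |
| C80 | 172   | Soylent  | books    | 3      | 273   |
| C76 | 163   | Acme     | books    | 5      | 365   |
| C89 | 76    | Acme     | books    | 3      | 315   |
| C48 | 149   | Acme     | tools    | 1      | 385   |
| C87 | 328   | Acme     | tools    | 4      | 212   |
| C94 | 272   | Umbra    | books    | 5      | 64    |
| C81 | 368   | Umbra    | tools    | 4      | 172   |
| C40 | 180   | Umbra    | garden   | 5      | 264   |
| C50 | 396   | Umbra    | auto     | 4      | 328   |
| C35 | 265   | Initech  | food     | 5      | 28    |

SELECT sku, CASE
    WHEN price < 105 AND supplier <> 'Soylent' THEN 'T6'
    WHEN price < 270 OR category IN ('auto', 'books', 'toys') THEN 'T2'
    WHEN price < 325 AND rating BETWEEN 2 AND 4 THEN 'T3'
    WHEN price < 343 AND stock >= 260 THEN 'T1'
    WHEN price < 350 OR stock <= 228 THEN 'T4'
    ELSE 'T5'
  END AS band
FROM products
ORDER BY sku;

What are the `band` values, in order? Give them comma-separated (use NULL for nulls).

T2, T2, T2, T2, T3, T4, T2, T2, T4, T4, T6, T2, T2

sku=C35: price < 270 OR category IN ('auto', 'books', 'toys') → T2
sku=C40: price < 270 OR category IN ('auto', 'books', 'toys') → T2
sku=C48: price < 270 OR category IN ('auto', 'books', 'toys') → T2
sku=C50: price < 270 OR category IN ('auto', 'books', 'toys') → T2
sku=C57: price < 325 AND rating BETWEEN 2 AND 4 → T3
sku=C67: price < 350 OR stock <= 228 → T4
sku=C76: price < 270 OR category IN ('auto', 'books', 'toys') → T2
sku=C80: price < 270 OR category IN ('auto', 'books', 'toys') → T2
sku=C81: price < 350 OR stock <= 228 → T4
sku=C87: price < 350 OR stock <= 228 → T4
sku=C89: price < 105 AND supplier <> 'Soylent' → T6
sku=C93: price < 270 OR category IN ('auto', 'books', 'toys') → T2
sku=C94: price < 270 OR category IN ('auto', 'books', 'toys') → T2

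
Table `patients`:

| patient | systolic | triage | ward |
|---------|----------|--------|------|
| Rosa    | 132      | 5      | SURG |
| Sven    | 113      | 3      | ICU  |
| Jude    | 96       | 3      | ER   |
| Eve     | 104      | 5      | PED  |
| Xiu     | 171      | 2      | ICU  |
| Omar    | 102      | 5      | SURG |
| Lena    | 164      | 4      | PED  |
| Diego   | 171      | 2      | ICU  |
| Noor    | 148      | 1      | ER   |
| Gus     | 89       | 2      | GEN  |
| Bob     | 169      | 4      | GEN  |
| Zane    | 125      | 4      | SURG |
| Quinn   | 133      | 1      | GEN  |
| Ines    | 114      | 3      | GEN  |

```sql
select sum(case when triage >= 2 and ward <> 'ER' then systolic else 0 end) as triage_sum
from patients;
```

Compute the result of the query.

1454

patient=Rosa: ✓ → 132
patient=Sven: ✓ → 113
patient=Jude: ✗
patient=Eve: ✓ → 104
patient=Xiu: ✓ → 171
patient=Omar: ✓ → 102
patient=Lena: ✓ → 164
patient=Diego: ✓ → 171
patient=Noor: ✗
patient=Gus: ✓ → 89
patient=Bob: ✓ → 169
patient=Zane: ✓ → 125
patient=Quinn: ✗
patient=Ines: ✓ → 114
triage_sum = 132 + 113 + 104 + 171 + 102 + 164 + 171 + 89 + 169 + 125 + 114 = 1454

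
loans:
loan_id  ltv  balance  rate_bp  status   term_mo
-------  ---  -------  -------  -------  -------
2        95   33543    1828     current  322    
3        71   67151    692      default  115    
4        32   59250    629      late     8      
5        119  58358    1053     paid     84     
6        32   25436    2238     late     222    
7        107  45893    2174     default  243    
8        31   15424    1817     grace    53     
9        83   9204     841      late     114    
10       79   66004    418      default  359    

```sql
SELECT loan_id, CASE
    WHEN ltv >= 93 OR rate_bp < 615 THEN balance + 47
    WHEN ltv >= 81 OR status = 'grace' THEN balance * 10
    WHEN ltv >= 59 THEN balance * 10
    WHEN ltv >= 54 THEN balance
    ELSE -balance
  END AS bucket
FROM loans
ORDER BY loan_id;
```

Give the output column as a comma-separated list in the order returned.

33590, 671510, -59250, 58405, -25436, 45940, 154240, 92040, 66051

loan_id=2: ltv >= 93 OR rate_bp < 615 → 33590
loan_id=3: ltv >= 59 → 671510
loan_id=4: ELSE → -59250
loan_id=5: ltv >= 93 OR rate_bp < 615 → 58405
loan_id=6: ELSE → -25436
loan_id=7: ltv >= 93 OR rate_bp < 615 → 45940
loan_id=8: ltv >= 81 OR status = 'grace' → 154240
loan_id=9: ltv >= 81 OR status = 'grace' → 92040
loan_id=10: ltv >= 93 OR rate_bp < 615 → 66051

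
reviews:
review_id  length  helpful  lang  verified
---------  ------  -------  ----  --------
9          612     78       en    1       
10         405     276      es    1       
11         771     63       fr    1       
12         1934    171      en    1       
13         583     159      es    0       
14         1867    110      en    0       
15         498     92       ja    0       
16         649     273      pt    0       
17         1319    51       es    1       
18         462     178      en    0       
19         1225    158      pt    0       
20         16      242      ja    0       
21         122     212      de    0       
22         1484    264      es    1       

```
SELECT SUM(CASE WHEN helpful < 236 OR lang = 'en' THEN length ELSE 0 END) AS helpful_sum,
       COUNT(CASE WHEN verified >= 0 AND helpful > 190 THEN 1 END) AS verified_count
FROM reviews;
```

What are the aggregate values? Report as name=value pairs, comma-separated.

[helpful_sum: helpful < 236 OR lang = 'en']
review_id=9: ✓ → 612
review_id=10: ✗
review_id=11: ✓ → 771
review_id=12: ✓ → 1934
review_id=13: ✓ → 583
review_id=14: ✓ → 1867
review_id=15: ✓ → 498
review_id=16: ✗
review_id=17: ✓ → 1319
review_id=18: ✓ → 462
review_id=19: ✓ → 1225
review_id=20: ✗
review_id=21: ✓ → 122
review_id=22: ✗
helpful_sum = 612 + 771 + 1934 + 583 + 1867 + 498 + 1319 + 462 + 1225 + 122 = 9393
—
[verified_count: verified >= 0 AND helpful > 190]
review_id=9: ✗
review_id=10: ✓ → 1
review_id=11: ✗
review_id=12: ✗
review_id=13: ✗
review_id=14: ✗
review_id=15: ✗
review_id=16: ✓ → 1
review_id=17: ✗
review_id=18: ✗
review_id=19: ✗
review_id=20: ✓ → 1
review_id=21: ✓ → 1
review_id=22: ✓ → 1
verified_count = COUNT(1, 1, 1, 1, 1) = 5

helpful_sum=9393, verified_count=5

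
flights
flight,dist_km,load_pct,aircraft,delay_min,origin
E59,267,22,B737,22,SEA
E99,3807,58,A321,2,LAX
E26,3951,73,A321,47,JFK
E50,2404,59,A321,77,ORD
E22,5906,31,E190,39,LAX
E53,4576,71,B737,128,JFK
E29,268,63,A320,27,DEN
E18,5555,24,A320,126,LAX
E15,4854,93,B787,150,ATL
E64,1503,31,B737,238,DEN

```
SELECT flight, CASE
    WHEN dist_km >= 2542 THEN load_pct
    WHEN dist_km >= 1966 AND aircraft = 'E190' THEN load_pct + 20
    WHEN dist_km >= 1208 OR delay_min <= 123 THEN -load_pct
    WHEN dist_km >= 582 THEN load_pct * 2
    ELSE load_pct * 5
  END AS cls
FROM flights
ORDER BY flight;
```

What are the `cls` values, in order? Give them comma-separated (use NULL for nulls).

93, 24, 31, 73, -63, -59, 71, -22, -31, 58

flight=E15: dist_km >= 2542 → 93
flight=E18: dist_km >= 2542 → 24
flight=E22: dist_km >= 2542 → 31
flight=E26: dist_km >= 2542 → 73
flight=E29: dist_km >= 1208 OR delay_min <= 123 → -63
flight=E50: dist_km >= 1208 OR delay_min <= 123 → -59
flight=E53: dist_km >= 2542 → 71
flight=E59: dist_km >= 1208 OR delay_min <= 123 → -22
flight=E64: dist_km >= 1208 OR delay_min <= 123 → -31
flight=E99: dist_km >= 2542 → 58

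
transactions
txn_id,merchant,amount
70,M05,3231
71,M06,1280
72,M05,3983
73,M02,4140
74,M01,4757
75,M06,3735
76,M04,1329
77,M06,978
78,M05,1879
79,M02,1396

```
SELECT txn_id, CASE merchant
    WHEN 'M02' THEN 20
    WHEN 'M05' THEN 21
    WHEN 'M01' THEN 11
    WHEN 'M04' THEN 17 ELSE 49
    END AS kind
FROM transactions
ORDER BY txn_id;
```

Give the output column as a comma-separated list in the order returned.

txn_id=70: merchant='M05' → 21
txn_id=71: ELSE → 49
txn_id=72: merchant='M05' → 21
txn_id=73: merchant='M02' → 20
txn_id=74: merchant='M01' → 11
txn_id=75: ELSE → 49
txn_id=76: merchant='M04' → 17
txn_id=77: ELSE → 49
txn_id=78: merchant='M05' → 21
txn_id=79: merchant='M02' → 20

21, 49, 21, 20, 11, 49, 17, 49, 21, 20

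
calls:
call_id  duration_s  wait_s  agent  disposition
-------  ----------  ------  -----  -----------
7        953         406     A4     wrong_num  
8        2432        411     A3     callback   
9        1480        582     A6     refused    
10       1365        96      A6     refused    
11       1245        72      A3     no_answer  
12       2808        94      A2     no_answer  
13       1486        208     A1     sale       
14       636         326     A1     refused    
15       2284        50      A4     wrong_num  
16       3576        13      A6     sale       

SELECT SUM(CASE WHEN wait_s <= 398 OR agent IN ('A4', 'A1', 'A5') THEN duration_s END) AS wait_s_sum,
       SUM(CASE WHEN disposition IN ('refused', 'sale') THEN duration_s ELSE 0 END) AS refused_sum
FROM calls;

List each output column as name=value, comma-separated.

[wait_s_sum: wait_s <= 398 OR agent IN ('A4', 'A1', 'A5')]
call_id=7: ✓ → 953
call_id=8: ✗
call_id=9: ✗
call_id=10: ✓ → 1365
call_id=11: ✓ → 1245
call_id=12: ✓ → 2808
call_id=13: ✓ → 1486
call_id=14: ✓ → 636
call_id=15: ✓ → 2284
call_id=16: ✓ → 3576
wait_s_sum = 953 + 1365 + 1245 + 2808 + 1486 + 636 + 2284 + 3576 = 14353
—
[refused_sum: disposition IN ('refused', 'sale')]
call_id=7: ✗
call_id=8: ✗
call_id=9: ✓ → 1480
call_id=10: ✓ → 1365
call_id=11: ✗
call_id=12: ✗
call_id=13: ✓ → 1486
call_id=14: ✓ → 636
call_id=15: ✗
call_id=16: ✓ → 3576
refused_sum = 1480 + 1365 + 1486 + 636 + 3576 = 8543

wait_s_sum=14353, refused_sum=8543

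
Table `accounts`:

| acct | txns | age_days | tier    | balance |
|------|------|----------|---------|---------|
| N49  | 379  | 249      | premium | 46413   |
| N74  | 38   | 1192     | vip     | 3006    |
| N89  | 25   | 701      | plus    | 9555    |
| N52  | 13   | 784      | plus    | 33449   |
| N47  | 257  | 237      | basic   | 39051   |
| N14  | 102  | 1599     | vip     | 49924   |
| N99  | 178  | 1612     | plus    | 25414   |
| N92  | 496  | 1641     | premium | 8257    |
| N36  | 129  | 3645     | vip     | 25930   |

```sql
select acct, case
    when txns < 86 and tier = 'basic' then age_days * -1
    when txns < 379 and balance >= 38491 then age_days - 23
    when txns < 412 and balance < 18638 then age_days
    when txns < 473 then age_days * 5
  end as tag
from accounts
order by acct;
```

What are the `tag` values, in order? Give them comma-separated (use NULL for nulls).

acct=N14: txns < 379 and balance >= 38491 → 1576
acct=N36: txns < 473 → 18225
acct=N47: txns < 379 and balance >= 38491 → 214
acct=N49: txns < 473 → 1245
acct=N52: txns < 473 → 3920
acct=N74: txns < 412 and balance < 18638 → 1192
acct=N89: txns < 412 and balance < 18638 → 701
acct=N92: (no match → NULL) → NULL
acct=N99: txns < 473 → 8060

1576, 18225, 214, 1245, 3920, 1192, 701, NULL, 8060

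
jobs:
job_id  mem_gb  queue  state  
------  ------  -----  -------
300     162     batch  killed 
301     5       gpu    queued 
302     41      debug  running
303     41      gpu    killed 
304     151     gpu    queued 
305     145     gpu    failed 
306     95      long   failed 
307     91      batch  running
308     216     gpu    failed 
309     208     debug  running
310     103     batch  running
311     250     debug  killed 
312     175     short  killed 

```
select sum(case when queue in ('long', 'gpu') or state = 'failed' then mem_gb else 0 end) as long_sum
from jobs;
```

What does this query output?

job_id=300: ✗
job_id=301: ✓ → 5
job_id=302: ✗
job_id=303: ✓ → 41
job_id=304: ✓ → 151
job_id=305: ✓ → 145
job_id=306: ✓ → 95
job_id=307: ✗
job_id=308: ✓ → 216
job_id=309: ✗
job_id=310: ✗
job_id=311: ✗
job_id=312: ✗
long_sum = 5 + 41 + 151 + 145 + 95 + 216 = 653

653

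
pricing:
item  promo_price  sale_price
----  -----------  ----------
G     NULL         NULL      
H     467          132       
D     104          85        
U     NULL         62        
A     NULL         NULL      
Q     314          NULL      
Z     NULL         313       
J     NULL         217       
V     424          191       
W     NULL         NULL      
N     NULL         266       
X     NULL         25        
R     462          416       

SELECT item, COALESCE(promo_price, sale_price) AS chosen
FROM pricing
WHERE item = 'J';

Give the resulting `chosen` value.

217

item = J: promo_price=NULL, sale_price=217.
promo_price=NULL, sale_price=217 → 217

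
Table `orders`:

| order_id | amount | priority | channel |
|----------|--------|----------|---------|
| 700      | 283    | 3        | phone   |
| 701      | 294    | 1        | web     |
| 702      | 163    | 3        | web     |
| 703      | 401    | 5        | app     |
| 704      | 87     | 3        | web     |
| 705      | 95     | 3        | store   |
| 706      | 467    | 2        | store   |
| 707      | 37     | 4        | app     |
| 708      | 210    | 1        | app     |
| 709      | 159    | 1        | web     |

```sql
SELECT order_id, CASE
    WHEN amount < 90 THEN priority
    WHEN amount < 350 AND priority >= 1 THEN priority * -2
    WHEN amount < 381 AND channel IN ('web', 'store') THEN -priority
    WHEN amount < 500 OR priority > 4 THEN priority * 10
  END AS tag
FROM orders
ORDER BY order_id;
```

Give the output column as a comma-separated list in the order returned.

-6, -2, -6, 50, 3, -6, 20, 4, -2, -2

order_id=700: amount < 350 AND priority >= 1 → -6
order_id=701: amount < 350 AND priority >= 1 → -2
order_id=702: amount < 350 AND priority >= 1 → -6
order_id=703: amount < 500 OR priority > 4 → 50
order_id=704: amount < 90 → 3
order_id=705: amount < 350 AND priority >= 1 → -6
order_id=706: amount < 500 OR priority > 4 → 20
order_id=707: amount < 90 → 4
order_id=708: amount < 350 AND priority >= 1 → -2
order_id=709: amount < 350 AND priority >= 1 → -2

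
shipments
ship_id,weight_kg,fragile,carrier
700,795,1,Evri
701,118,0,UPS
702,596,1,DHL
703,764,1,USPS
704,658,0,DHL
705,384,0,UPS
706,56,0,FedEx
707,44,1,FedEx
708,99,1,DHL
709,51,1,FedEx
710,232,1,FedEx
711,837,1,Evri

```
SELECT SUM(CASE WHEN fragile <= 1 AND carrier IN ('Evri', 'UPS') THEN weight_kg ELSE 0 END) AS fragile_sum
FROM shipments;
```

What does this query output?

2134

ship_id=700: ✓ → 795
ship_id=701: ✓ → 118
ship_id=702: ✗
ship_id=703: ✗
ship_id=704: ✗
ship_id=705: ✓ → 384
ship_id=706: ✗
ship_id=707: ✗
ship_id=708: ✗
ship_id=709: ✗
ship_id=710: ✗
ship_id=711: ✓ → 837
fragile_sum = 795 + 118 + 384 + 837 = 2134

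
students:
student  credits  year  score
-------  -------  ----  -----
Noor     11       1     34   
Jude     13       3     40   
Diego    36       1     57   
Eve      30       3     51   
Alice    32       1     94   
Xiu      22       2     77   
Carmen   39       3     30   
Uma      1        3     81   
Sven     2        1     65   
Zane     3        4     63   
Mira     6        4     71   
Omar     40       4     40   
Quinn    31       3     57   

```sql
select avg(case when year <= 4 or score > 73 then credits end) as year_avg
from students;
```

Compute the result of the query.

20.4615384615

student=Noor: ✓ → 11
student=Jude: ✓ → 13
student=Diego: ✓ → 36
student=Eve: ✓ → 30
student=Alice: ✓ → 32
student=Xiu: ✓ → 22
student=Carmen: ✓ → 39
student=Uma: ✓ → 1
student=Sven: ✓ → 2
student=Zane: ✓ → 3
student=Mira: ✓ → 6
student=Omar: ✓ → 40
student=Quinn: ✓ → 31
year_avg = (11 + 13 + 36 + 30 + 32 + 22 + 39 + 1 + 2 + 3 + 6 + 40 + 31) / 13 = 20.4615384615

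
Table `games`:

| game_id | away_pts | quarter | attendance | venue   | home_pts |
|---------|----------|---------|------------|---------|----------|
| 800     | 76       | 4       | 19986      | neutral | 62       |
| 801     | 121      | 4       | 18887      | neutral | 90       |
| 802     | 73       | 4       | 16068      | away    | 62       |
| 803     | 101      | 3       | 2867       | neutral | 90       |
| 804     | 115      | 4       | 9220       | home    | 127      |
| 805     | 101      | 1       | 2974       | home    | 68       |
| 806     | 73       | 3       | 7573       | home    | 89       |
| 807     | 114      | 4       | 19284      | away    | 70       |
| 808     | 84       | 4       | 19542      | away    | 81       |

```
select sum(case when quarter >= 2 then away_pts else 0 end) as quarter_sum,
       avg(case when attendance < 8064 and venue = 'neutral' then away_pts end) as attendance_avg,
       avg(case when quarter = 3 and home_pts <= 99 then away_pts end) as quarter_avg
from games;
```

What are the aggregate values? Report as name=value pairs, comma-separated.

quarter_sum=757, attendance_avg=101, quarter_avg=87

[quarter_sum: quarter >= 2]
game_id=800: ✓ → 76
game_id=801: ✓ → 121
game_id=802: ✓ → 73
game_id=803: ✓ → 101
game_id=804: ✓ → 115
game_id=805: ✗
game_id=806: ✓ → 73
game_id=807: ✓ → 114
game_id=808: ✓ → 84
quarter_sum = 76 + 121 + 73 + 101 + 115 + 73 + 114 + 84 = 757
—
[attendance_avg: attendance < 8064 and venue = 'neutral']
game_id=800: ✗
game_id=801: ✗
game_id=802: ✗
game_id=803: ✓ → 101
game_id=804: ✗
game_id=805: ✗
game_id=806: ✗
game_id=807: ✗
game_id=808: ✗
attendance_avg = 101
—
[quarter_avg: quarter = 3 and home_pts <= 99]
game_id=800: ✗
game_id=801: ✗
game_id=802: ✗
game_id=803: ✓ → 101
game_id=804: ✗
game_id=805: ✗
game_id=806: ✓ → 73
game_id=807: ✗
game_id=808: ✗
quarter_avg = (101 + 73) / 2 = 87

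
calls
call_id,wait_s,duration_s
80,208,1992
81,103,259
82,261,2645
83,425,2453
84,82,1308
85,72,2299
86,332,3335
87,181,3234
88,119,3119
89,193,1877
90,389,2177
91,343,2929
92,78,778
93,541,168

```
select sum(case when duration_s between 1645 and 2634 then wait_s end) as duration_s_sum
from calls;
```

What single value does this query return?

1287

call_id=80: ✓ → 208
call_id=81: ✗
call_id=82: ✗
call_id=83: ✓ → 425
call_id=84: ✗
call_id=85: ✓ → 72
call_id=86: ✗
call_id=87: ✗
call_id=88: ✗
call_id=89: ✓ → 193
call_id=90: ✓ → 389
call_id=91: ✗
call_id=92: ✗
call_id=93: ✗
duration_s_sum = 208 + 425 + 72 + 193 + 389 = 1287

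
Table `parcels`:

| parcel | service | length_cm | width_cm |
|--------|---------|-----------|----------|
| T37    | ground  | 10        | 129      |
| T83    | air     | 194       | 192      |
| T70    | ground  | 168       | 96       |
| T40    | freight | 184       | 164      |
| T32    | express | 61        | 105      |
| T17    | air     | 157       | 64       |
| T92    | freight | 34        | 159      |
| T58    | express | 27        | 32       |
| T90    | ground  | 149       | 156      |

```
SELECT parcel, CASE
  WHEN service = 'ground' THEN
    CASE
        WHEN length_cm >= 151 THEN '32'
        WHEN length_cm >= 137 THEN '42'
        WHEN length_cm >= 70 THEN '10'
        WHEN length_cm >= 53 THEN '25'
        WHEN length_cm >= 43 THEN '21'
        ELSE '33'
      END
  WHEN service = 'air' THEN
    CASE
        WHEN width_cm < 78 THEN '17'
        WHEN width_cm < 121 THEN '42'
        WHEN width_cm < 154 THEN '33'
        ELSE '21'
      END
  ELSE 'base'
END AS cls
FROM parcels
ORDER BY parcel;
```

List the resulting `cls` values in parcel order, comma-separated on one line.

17, base, 33, base, base, 32, 21, 42, base

parcel=T17: service='air' → inner[width_cm < 78] → 17
parcel=T32: service='express' → outer ELSE → base
parcel=T37: service='ground' → inner[ELSE] → 33
parcel=T40: service='freight' → outer ELSE → base
parcel=T58: service='express' → outer ELSE → base
parcel=T70: service='ground' → inner[length_cm >= 151] → 32
parcel=T83: service='air' → inner[ELSE] → 21
parcel=T90: service='ground' → inner[length_cm >= 137] → 42
parcel=T92: service='freight' → outer ELSE → base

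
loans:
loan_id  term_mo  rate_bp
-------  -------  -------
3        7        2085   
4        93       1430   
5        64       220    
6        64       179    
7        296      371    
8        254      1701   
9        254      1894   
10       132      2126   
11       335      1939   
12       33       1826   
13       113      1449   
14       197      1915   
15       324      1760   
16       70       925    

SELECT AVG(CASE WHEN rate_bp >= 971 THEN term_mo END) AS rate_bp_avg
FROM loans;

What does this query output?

174.2

loan_id=3: ✓ → 7
loan_id=4: ✓ → 93
loan_id=5: ✗
loan_id=6: ✗
loan_id=7: ✗
loan_id=8: ✓ → 254
loan_id=9: ✓ → 254
loan_id=10: ✓ → 132
loan_id=11: ✓ → 335
loan_id=12: ✓ → 33
loan_id=13: ✓ → 113
loan_id=14: ✓ → 197
loan_id=15: ✓ → 324
loan_id=16: ✗
rate_bp_avg = (7 + 93 + 254 + 254 + 132 + 335 + 33 + 113 + 197 + 324) / 10 = 174.2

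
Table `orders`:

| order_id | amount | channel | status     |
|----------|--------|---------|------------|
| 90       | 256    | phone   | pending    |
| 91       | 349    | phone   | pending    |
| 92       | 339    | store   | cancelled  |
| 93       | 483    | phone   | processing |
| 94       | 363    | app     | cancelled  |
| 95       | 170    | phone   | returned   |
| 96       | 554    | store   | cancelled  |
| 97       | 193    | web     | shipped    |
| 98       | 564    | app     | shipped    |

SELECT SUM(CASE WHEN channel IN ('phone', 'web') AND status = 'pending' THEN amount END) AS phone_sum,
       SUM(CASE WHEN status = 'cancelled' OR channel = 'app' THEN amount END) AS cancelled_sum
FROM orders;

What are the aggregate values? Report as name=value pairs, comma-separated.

phone_sum=605, cancelled_sum=1820

[phone_sum: channel IN ('phone', 'web') AND status = 'pending']
order_id=90: ✓ → 256
order_id=91: ✓ → 349
order_id=92: ✗
order_id=93: ✗
order_id=94: ✗
order_id=95: ✗
order_id=96: ✗
order_id=97: ✗
order_id=98: ✗
phone_sum = 256 + 349 = 605
—
[cancelled_sum: status = 'cancelled' OR channel = 'app']
order_id=90: ✗
order_id=91: ✗
order_id=92: ✓ → 339
order_id=93: ✗
order_id=94: ✓ → 363
order_id=95: ✗
order_id=96: ✓ → 554
order_id=97: ✗
order_id=98: ✓ → 564
cancelled_sum = 339 + 363 + 554 + 564 = 1820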